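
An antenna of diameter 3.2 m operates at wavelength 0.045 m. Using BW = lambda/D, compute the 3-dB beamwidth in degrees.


BW_rad = 0.045 / 3.2 = 0.014062
BW_deg = 0.81 degrees

0.81 degrees


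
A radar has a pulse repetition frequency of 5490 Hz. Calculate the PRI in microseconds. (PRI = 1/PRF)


PRI = 1/5490 = 0.0001821494 s = 182.1 us

182.1 us


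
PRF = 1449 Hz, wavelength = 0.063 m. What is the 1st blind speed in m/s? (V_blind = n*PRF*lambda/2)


V_blind = 1 * 1449 * 0.063 / 2 = 45.6 m/s

45.6 m/s


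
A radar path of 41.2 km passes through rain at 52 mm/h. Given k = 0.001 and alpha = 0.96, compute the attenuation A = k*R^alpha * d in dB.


gamma = 0.001 * 52^0.96 = 0.044398 dB/km
A = 0.044398 * 41.2 = 1.83 dB

1.83 dB


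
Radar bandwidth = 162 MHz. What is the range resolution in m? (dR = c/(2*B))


dR = 3e8 / (2 * 162000000.0) = 0.93 m

0.93 m


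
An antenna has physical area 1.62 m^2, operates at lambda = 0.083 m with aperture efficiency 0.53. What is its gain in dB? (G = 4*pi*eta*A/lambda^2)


G_linear = 4*pi*0.53*1.62/0.083^2 = 1566.19
G_dB = 10*log10(1566.19) = 31.9 dB

31.9 dB


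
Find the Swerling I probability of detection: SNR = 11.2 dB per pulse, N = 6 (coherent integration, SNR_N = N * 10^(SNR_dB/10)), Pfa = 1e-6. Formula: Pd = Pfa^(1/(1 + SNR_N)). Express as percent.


SNR_lin = 10^(11.2/10) = 13.18257
SNR_N = 6 * 13.18257 = 79.09542
1/(1 + SNR_N) = 1/80.09542 = 0.0124851
Pd = (1e-6)^0.0124851 = 0.84157
Pd = 84.2%

84.2%


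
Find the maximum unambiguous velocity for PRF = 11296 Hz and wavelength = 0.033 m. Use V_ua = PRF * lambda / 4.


V_ua = 11296 * 0.033 / 4 = 93.2 m/s

93.2 m/s


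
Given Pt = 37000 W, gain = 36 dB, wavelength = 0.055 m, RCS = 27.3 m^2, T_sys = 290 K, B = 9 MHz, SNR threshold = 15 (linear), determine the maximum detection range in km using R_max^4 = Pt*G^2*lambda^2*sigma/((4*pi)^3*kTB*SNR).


G_lin = 10^(36/10) = 3981.071706
R^4 = 37000 * 3981.071706^2 * 0.055^2 * 27.3 / ((4*pi)^3 * 1.38e-23 * 290 * 9000000.0 * 15)
R^4 = 4.51699e19 m^4
R_max = (4.51699e19)^(1/4) = 81980.8 m = 82.0 km

82.0 km


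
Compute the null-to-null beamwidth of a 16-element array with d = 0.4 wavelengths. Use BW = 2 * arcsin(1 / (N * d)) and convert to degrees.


1/(N*d) = 1/(16*0.4) = 0.15625
BW = 2*arcsin(0.15625) = 18.0 degrees

18.0 degrees


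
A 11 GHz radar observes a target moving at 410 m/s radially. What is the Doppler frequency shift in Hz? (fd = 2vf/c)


fd = 2 * 410 * 11000000000.0 / 3e8 = 30066.7 Hz

30066.7 Hz


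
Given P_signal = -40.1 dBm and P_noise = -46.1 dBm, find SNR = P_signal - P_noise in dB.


SNR = -40.1 - (-46.1) = 6.0 dB

6.0 dB


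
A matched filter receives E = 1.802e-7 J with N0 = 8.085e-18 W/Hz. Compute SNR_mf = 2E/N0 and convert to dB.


SNR_lin = 2 * 1.802e-7 / 8.085e-18 = 4.458e10
SNR_dB = 10*log10(4.458e10) = 106.5 dB

106.5 dB


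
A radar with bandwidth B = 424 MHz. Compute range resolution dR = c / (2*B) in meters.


dR = 3e8 / (2 * 424000000.0) = 0.35 m

0.35 m


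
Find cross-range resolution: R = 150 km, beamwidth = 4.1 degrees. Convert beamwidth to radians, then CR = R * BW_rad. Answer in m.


BW_rad = 0.071558499
CR = 150000 * 0.071558499 = 10733.8 m

10733.8 m


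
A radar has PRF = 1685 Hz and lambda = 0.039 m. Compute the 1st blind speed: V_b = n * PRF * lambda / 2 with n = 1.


V_blind = 1 * 1685 * 0.039 / 2 = 32.9 m/s

32.9 m/s


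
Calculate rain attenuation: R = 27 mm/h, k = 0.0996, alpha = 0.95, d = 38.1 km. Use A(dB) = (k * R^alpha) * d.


gamma = 0.0996 * 27^0.95 = 2.28063 dB/km
A = 2.28063 * 38.1 = 86.89 dB

86.89 dB


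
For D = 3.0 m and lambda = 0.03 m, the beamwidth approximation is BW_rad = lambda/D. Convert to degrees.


BW_rad = 0.03 / 3.0 = 0.01
BW_deg = 0.57 degrees

0.57 degrees


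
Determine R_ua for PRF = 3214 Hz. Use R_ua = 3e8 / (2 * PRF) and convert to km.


R_ua = 3e8 / (2 * 3214) = 46670.8 m = 46.7 km

46.7 km


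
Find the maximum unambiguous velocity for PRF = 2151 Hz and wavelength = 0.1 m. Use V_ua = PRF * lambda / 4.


V_ua = 2151 * 0.1 / 4 = 53.8 m/s

53.8 m/s


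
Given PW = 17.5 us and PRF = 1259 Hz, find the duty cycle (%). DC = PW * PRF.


DC = 17.5e-6 * 1259 * 100 = 2.2%

2.2%


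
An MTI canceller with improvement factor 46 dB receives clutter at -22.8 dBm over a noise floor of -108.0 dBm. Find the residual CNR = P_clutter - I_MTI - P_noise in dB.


CNR = -22.8 - 46 - (-108.0) = 39.2 dB

39.2 dB


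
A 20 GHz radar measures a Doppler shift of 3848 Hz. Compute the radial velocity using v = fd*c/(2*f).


v = 3848 * 3e8 / (2 * 20000000000.0) = 28.9 m/s

28.9 m/s


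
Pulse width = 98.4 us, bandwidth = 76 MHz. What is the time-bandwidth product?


TBP = 98.4 * 76 = 7478.4

7478.4


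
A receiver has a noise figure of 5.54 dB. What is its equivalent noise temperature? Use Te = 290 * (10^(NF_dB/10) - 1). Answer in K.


NF_lin = 10^(5.54/10) = 3.580964
Te = 290 * (3.580964 - 1) = 748.5 K

748.5 K


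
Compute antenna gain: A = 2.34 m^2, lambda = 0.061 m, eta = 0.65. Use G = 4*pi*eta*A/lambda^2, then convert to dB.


G_linear = 4*pi*0.65*2.34/0.061^2 = 5136.64
G_dB = 10*log10(5136.64) = 37.1 dB

37.1 dB


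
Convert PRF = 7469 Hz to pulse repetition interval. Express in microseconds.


PRI = 1/7469 = 0.0001338867 s = 133.9 us

133.9 us


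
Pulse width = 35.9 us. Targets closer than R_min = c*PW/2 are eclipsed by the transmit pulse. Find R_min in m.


R_min = 3e8 * 35.9e-6 / 2 = 5385.0 m

5385.0 m


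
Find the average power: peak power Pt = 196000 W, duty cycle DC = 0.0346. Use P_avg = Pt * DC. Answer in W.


P_avg = 196000 * 0.0346 = 6781.6 W

6781.6 W


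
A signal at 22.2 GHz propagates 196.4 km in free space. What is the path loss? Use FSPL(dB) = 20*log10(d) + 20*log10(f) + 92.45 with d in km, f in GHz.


20*log10(196.4) = 45.86
20*log10(22.2) = 26.93
FSPL = 165.2 dB

165.2 dB


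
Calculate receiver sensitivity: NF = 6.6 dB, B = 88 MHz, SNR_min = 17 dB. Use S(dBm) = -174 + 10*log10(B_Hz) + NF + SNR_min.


10*log10(88000000.0) = 79.44
S = -174 + 79.44 + 6.6 + 17 = -71.0 dBm

-71.0 dBm


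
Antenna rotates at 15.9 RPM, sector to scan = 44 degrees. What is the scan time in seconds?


t = 44 / (15.9 * 360) * 60 = 0.46 s

0.46 s


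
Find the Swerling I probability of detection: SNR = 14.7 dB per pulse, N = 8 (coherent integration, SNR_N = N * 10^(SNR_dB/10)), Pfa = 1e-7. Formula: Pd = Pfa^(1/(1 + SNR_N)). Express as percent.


SNR_lin = 10^(14.7/10) = 29.51209
SNR_N = 8 * 29.51209 = 236.09672
1/(1 + SNR_N) = 1/237.09672 = 0.0042177
Pd = (1e-7)^0.0042177 = 0.93428
Pd = 93.4%

93.4%


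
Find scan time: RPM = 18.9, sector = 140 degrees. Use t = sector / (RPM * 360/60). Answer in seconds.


t = 140 / (18.9 * 360) * 60 = 1.23 s

1.23 s


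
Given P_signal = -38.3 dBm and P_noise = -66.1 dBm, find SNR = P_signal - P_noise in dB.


SNR = -38.3 - (-66.1) = 27.8 dB

27.8 dB


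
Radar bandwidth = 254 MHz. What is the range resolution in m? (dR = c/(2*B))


dR = 3e8 / (2 * 254000000.0) = 0.59 m

0.59 m


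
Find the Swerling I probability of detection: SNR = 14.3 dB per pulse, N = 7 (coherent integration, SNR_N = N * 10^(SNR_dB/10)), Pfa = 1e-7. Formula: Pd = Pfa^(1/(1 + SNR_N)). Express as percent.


SNR_lin = 10^(14.3/10) = 26.91535
SNR_N = 7 * 26.91535 = 188.40745
1/(1 + SNR_N) = 1/189.40745 = 0.0052796
Pd = (1e-7)^0.0052796 = 0.91842
Pd = 91.8%

91.8%


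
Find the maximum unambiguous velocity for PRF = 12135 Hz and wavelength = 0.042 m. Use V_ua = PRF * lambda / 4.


V_ua = 12135 * 0.042 / 4 = 127.4 m/s

127.4 m/s


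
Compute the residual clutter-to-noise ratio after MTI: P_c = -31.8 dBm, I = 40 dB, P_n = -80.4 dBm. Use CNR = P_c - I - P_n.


CNR = -31.8 - 40 - (-80.4) = 8.6 dB

8.6 dB


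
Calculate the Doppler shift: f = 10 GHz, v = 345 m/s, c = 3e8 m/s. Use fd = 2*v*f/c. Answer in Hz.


fd = 2 * 345 * 10000000000.0 / 3e8 = 23000.0 Hz

23000.0 Hz


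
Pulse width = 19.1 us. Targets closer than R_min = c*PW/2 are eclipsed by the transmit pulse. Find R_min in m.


R_min = 3e8 * 19.1e-6 / 2 = 2865.0 m

2865.0 m


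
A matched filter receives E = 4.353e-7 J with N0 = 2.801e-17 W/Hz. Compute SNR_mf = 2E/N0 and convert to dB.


SNR_lin = 2 * 4.353e-7 / 2.801e-17 = 3.108e10
SNR_dB = 10*log10(3.108e10) = 104.9 dB

104.9 dB


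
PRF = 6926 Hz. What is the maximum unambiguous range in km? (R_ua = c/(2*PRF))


R_ua = 3e8 / (2 * 6926) = 21657.5 m = 21.7 km

21.7 km


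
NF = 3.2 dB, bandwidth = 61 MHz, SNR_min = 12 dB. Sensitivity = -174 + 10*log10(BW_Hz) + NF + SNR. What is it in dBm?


10*log10(61000000.0) = 77.85
S = -174 + 77.85 + 3.2 + 12 = -80.9 dBm

-80.9 dBm


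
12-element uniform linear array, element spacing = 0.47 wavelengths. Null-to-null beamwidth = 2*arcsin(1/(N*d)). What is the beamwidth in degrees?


1/(N*d) = 1/(12*0.47) = 0.177305
BW = 2*arcsin(0.177305) = 20.4 degrees

20.4 degrees


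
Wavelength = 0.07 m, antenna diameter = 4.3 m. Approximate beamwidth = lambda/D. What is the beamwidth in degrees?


BW_rad = 0.07 / 4.3 = 0.016279
BW_deg = 0.93 degrees

0.93 degrees


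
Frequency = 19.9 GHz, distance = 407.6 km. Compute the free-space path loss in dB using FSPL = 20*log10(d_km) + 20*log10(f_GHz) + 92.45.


20*log10(407.6) = 52.2
20*log10(19.9) = 25.98
FSPL = 170.6 dB

170.6 dB


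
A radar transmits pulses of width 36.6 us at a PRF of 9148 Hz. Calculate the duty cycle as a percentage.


DC = 36.6e-6 * 9148 * 100 = 33.48%

33.48%


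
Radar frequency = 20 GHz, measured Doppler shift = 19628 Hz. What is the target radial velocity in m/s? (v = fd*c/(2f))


v = 19628 * 3e8 / (2 * 20000000000.0) = 147.2 m/s

147.2 m/s


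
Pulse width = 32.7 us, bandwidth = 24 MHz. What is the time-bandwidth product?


TBP = 32.7 * 24 = 784.8

784.8


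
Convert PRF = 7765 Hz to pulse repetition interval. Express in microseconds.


PRI = 1/7765 = 0.000128783 s = 128.8 us

128.8 us


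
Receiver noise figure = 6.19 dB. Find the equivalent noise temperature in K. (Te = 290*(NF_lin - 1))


NF_lin = 10^(6.19/10) = 4.159106
Te = 290 * (4.159106 - 1) = 916.1 K

916.1 K


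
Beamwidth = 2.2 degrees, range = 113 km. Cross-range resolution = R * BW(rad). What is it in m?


BW_rad = 0.038397244
CR = 113000 * 0.038397244 = 4338.9 m

4338.9 m


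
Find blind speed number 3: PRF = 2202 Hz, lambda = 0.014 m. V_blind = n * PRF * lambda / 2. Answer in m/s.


V_blind = 3 * 2202 * 0.014 / 2 = 46.2 m/s

46.2 m/s


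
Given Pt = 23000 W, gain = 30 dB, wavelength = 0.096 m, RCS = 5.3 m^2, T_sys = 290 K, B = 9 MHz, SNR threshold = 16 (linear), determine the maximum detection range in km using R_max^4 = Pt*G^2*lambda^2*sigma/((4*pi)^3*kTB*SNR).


G_lin = 10^(30/10) = 1000.0
R^4 = 23000 * 1000.0^2 * 0.096^2 * 5.3 / ((4*pi)^3 * 1.38e-23 * 290 * 9000000.0 * 16)
R^4 = 9.82374e17 m^4
R_max = (9.82374e17)^(1/4) = 31482.5 m = 31.5 km

31.5 km


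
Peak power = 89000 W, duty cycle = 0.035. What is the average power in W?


P_avg = 89000 * 0.035 = 3115.0 W

3115.0 W


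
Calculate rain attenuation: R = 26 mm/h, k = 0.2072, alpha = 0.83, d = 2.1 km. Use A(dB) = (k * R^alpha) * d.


gamma = 0.2072 * 26^0.83 = 3.096119 dB/km
A = 3.096119 * 2.1 = 6.5 dB

6.5 dB


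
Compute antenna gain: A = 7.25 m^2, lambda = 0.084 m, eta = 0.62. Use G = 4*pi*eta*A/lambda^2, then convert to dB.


G_linear = 4*pi*0.62*7.25/0.084^2 = 8005.36
G_dB = 10*log10(8005.36) = 39.0 dB

39.0 dB


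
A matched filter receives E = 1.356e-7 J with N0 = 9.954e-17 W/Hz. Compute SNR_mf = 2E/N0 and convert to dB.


SNR_lin = 2 * 1.356e-7 / 9.954e-17 = 2.725e9
SNR_dB = 10*log10(2.725e9) = 94.4 dB

94.4 dB


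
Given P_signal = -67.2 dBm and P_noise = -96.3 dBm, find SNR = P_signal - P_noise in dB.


SNR = -67.2 - (-96.3) = 29.1 dB

29.1 dB


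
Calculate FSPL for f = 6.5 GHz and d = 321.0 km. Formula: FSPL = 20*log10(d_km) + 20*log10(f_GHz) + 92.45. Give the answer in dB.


20*log10(321.0) = 50.13
20*log10(6.5) = 16.26
FSPL = 158.8 dB

158.8 dB


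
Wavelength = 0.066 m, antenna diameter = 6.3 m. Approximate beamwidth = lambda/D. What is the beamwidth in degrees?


BW_rad = 0.066 / 6.3 = 0.010476
BW_deg = 0.6 degrees

0.6 degrees


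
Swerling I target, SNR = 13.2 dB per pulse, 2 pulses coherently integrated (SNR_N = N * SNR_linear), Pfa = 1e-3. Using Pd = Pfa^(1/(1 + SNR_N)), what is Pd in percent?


SNR_lin = 10^(13.2/10) = 20.89296
SNR_N = 2 * 20.89296 = 41.78592
1/(1 + SNR_N) = 1/42.78592 = 0.0233722
Pd = (1e-3)^0.0233722 = 0.85091
Pd = 85.1%

85.1%


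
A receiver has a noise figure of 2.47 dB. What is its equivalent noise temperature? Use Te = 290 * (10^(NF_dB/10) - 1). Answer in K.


NF_lin = 10^(2.47/10) = 1.766038
Te = 290 * (1.766038 - 1) = 222.2 K

222.2 K


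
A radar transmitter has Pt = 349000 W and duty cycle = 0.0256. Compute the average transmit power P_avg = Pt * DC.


P_avg = 349000 * 0.0256 = 8934.4 W

8934.4 W


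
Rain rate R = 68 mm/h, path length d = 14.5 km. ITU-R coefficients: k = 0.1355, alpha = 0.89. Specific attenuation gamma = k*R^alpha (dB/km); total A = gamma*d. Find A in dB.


gamma = 0.1355 * 68^0.89 = 5.792582 dB/km
A = 5.792582 * 14.5 = 83.99 dB

83.99 dB


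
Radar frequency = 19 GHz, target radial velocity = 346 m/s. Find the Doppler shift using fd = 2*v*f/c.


fd = 2 * 346 * 19000000000.0 / 3e8 = 43826.7 Hz

43826.7 Hz


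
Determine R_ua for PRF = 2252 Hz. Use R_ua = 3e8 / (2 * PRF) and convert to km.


R_ua = 3e8 / (2 * 2252) = 66607.5 m = 66.6 km

66.6 km


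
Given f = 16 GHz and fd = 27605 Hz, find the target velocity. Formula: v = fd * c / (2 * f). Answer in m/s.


v = 27605 * 3e8 / (2 * 16000000000.0) = 258.8 m/s

258.8 m/s


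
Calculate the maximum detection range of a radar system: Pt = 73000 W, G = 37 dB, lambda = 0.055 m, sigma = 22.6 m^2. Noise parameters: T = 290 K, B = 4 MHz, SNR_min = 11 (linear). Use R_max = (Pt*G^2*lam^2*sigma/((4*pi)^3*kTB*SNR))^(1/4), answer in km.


G_lin = 10^(37/10) = 5011.872336
R^4 = 73000 * 5011.872336^2 * 0.055^2 * 22.6 / ((4*pi)^3 * 1.38e-23 * 290 * 4000000.0 * 11)
R^4 = 3.58754e20 m^4
R_max = (3.58754e20)^(1/4) = 137625.6 m = 137.6 km

137.6 km


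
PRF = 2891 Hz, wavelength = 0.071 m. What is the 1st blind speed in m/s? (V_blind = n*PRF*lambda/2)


V_blind = 1 * 2891 * 0.071 / 2 = 102.6 m/s

102.6 m/s


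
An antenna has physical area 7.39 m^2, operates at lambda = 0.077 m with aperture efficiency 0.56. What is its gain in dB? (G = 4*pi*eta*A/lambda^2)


G_linear = 4*pi*0.56*7.39/0.077^2 = 8771.24
G_dB = 10*log10(8771.24) = 39.4 dB

39.4 dB


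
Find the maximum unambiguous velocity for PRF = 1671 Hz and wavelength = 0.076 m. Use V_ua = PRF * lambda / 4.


V_ua = 1671 * 0.076 / 4 = 31.7 m/s

31.7 m/s


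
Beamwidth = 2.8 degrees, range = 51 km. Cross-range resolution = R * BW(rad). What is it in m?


BW_rad = 0.048869219
CR = 51000 * 0.048869219 = 2492.3 m

2492.3 m


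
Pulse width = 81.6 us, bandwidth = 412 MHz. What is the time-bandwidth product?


TBP = 81.6 * 412 = 33619.2

33619.2


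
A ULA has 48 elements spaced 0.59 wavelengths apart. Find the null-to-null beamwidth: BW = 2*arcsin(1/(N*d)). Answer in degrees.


1/(N*d) = 1/(48*0.59) = 0.035311
BW = 2*arcsin(0.035311) = 4.0 degrees

4.0 degrees


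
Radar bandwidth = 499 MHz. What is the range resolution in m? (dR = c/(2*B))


dR = 3e8 / (2 * 499000000.0) = 0.3 m

0.3 m


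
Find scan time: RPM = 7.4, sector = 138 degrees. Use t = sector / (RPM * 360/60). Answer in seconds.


t = 138 / (7.4 * 360) * 60 = 3.11 s

3.11 s


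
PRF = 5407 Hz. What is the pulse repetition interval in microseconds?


PRI = 1/5407 = 0.0001849454 s = 184.9 us

184.9 us


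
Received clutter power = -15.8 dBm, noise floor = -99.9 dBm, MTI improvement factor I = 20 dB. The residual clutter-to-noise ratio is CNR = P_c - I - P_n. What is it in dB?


CNR = -15.8 - 20 - (-99.9) = 64.1 dB

64.1 dB


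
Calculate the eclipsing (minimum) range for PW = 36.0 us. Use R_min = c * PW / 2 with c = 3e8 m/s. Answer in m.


R_min = 3e8 * 36.0e-6 / 2 = 5400.0 m

5400.0 m


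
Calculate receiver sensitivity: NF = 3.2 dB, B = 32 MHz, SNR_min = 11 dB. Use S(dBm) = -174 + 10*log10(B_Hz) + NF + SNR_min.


10*log10(32000000.0) = 75.05
S = -174 + 75.05 + 3.2 + 11 = -84.7 dBm

-84.7 dBm


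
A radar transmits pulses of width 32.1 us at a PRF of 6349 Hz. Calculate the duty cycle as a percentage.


DC = 32.1e-6 * 6349 * 100 = 20.38%

20.38%


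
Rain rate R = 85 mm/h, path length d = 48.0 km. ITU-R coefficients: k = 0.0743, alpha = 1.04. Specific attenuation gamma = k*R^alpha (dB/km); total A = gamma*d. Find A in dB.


gamma = 0.0743 * 85^1.04 = 7.543702 dB/km
A = 7.543702 * 48.0 = 362.1 dB

362.1 dB


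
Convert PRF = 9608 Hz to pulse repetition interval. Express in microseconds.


PRI = 1/9608 = 0.0001040799 s = 104.1 us

104.1 us


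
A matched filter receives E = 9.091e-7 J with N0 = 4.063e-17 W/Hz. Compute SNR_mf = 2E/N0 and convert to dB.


SNR_lin = 2 * 9.091e-7 / 4.063e-17 = 4.475e10
SNR_dB = 10*log10(4.475e10) = 106.5 dB

106.5 dB


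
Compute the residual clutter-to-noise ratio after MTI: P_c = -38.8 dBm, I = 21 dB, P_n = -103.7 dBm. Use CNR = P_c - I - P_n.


CNR = -38.8 - 21 - (-103.7) = 43.9 dB

43.9 dB


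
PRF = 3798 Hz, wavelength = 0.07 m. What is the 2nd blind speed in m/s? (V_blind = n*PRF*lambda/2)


V_blind = 2 * 3798 * 0.07 / 2 = 265.9 m/s

265.9 m/s


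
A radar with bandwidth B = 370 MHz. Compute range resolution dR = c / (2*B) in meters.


dR = 3e8 / (2 * 370000000.0) = 0.41 m

0.41 m


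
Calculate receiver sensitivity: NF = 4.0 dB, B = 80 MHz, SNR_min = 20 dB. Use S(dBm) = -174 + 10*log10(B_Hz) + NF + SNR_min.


10*log10(80000000.0) = 79.03
S = -174 + 79.03 + 4.0 + 20 = -71.0 dBm

-71.0 dBm


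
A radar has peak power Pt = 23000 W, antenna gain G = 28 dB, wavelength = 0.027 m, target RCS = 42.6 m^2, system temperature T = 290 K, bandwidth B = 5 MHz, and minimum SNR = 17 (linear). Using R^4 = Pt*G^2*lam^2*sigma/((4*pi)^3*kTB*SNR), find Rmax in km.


G_lin = 10^(28/10) = 630.957344
R^4 = 23000 * 630.957344^2 * 0.027^2 * 42.6 / ((4*pi)^3 * 1.38e-23 * 290 * 5000000.0 * 17)
R^4 = 4.21249e17 m^4
R_max = (4.21249e17)^(1/4) = 25476.2 m = 25.5 km

25.5 km


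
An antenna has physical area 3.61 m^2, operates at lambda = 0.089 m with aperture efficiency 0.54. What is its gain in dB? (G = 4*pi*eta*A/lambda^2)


G_linear = 4*pi*0.54*3.61/0.089^2 = 3092.65
G_dB = 10*log10(3092.65) = 34.9 dB

34.9 dB


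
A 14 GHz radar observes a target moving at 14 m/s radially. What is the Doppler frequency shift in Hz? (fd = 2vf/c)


fd = 2 * 14 * 14000000000.0 / 3e8 = 1306.7 Hz

1306.7 Hz


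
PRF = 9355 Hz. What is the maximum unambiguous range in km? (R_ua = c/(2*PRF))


R_ua = 3e8 / (2 * 9355) = 16034.2 m = 16.0 km

16.0 km


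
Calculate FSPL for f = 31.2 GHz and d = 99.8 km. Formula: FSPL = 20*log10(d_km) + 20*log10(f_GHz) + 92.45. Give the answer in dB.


20*log10(99.8) = 39.98
20*log10(31.2) = 29.88
FSPL = 162.3 dB

162.3 dB


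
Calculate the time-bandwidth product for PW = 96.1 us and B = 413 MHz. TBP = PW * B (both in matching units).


TBP = 96.1 * 413 = 39689.3

39689.3


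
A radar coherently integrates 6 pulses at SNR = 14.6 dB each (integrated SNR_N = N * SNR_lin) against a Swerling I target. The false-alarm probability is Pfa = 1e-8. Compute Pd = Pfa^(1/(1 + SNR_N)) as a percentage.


SNR_lin = 10^(14.6/10) = 28.84032
SNR_N = 6 * 28.84032 = 173.04192
1/(1 + SNR_N) = 1/174.04192 = 0.0057457
Pd = (1e-8)^0.0057457 = 0.89957
Pd = 90.0%

90.0%


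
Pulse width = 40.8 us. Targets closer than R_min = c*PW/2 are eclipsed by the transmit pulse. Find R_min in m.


R_min = 3e8 * 40.8e-6 / 2 = 6120.0 m

6120.0 m


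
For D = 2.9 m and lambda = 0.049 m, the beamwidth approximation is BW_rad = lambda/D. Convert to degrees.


BW_rad = 0.049 / 2.9 = 0.016897
BW_deg = 0.97 degrees

0.97 degrees


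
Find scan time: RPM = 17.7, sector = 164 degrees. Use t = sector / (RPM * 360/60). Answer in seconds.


t = 164 / (17.7 * 360) * 60 = 1.54 s

1.54 s


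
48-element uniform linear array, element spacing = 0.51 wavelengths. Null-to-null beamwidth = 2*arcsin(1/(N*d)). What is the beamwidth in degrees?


1/(N*d) = 1/(48*0.51) = 0.04085
BW = 2*arcsin(0.04085) = 4.7 degrees

4.7 degrees


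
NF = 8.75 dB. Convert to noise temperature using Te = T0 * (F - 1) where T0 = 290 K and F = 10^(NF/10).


NF_lin = 10^(8.75/10) = 7.498942
Te = 290 * (7.498942 - 1) = 1884.7 K

1884.7 K


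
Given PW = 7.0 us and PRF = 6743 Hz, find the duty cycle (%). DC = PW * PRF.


DC = 7.0e-6 * 6743 * 100 = 4.72%

4.72%


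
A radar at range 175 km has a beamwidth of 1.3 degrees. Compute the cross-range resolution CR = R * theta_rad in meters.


BW_rad = 0.02268928
CR = 175000 * 0.02268928 = 3970.6 m

3970.6 m


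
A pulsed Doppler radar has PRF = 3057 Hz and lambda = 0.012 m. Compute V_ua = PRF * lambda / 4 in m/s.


V_ua = 3057 * 0.012 / 4 = 9.2 m/s

9.2 m/s


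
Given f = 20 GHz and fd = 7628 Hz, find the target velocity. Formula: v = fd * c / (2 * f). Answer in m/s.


v = 7628 * 3e8 / (2 * 20000000000.0) = 57.2 m/s

57.2 m/s


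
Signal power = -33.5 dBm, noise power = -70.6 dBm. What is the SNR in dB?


SNR = -33.5 - (-70.6) = 37.1 dB

37.1 dB


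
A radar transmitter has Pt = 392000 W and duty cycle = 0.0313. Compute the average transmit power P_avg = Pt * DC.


P_avg = 392000 * 0.0313 = 12269.6 W

12269.6 W


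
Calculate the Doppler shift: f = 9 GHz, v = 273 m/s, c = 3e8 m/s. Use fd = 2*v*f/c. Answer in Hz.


fd = 2 * 273 * 9000000000.0 / 3e8 = 16380.0 Hz

16380.0 Hz


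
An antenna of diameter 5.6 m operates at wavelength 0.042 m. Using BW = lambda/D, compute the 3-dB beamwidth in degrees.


BW_rad = 0.042 / 5.6 = 0.0075
BW_deg = 0.43 degrees

0.43 degrees


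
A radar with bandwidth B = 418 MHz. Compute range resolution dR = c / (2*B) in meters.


dR = 3e8 / (2 * 418000000.0) = 0.36 m

0.36 m


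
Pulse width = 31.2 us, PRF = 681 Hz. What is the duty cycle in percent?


DC = 31.2e-6 * 681 * 100 = 2.12%

2.12%


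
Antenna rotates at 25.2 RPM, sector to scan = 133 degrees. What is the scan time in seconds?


t = 133 / (25.2 * 360) * 60 = 0.88 s

0.88 s


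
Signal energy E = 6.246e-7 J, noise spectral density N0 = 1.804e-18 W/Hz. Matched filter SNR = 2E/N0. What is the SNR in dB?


SNR_lin = 2 * 6.246e-7 / 1.804e-18 = 6.925e11
SNR_dB = 10*log10(6.925e11) = 118.4 dB

118.4 dB


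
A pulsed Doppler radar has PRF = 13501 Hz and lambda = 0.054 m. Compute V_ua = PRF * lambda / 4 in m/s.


V_ua = 13501 * 0.054 / 4 = 182.3 m/s

182.3 m/s


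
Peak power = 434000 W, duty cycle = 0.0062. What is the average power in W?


P_avg = 434000 * 0.0062 = 2690.8 W

2690.8 W


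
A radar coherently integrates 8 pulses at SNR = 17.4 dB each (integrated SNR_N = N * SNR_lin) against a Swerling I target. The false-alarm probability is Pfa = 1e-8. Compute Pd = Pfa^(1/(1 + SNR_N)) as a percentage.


SNR_lin = 10^(17.4/10) = 54.95409
SNR_N = 8 * 54.95409 = 439.63272
1/(1 + SNR_N) = 1/440.63272 = 0.0022695
Pd = (1e-8)^0.0022695 = 0.95906
Pd = 95.9%

95.9%


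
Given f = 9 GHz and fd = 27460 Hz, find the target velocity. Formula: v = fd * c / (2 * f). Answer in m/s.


v = 27460 * 3e8 / (2 * 9000000000.0) = 457.7 m/s

457.7 m/s


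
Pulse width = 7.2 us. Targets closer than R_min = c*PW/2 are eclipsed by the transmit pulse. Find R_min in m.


R_min = 3e8 * 7.2e-6 / 2 = 1080.0 m

1080.0 m


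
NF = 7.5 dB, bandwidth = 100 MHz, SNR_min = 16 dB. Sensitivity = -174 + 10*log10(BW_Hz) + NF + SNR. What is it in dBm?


10*log10(100000000.0) = 80.0
S = -174 + 80.0 + 7.5 + 16 = -70.5 dBm

-70.5 dBm


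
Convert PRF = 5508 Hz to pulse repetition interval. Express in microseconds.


PRI = 1/5508 = 0.0001815541 s = 181.6 us

181.6 us


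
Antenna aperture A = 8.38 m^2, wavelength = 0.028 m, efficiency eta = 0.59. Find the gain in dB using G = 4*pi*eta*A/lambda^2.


G_linear = 4*pi*0.59*8.38/0.028^2 = 79248.28
G_dB = 10*log10(79248.28) = 49.0 dB

49.0 dB


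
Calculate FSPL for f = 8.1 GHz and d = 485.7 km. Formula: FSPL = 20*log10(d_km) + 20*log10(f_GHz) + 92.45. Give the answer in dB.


20*log10(485.7) = 53.73
20*log10(8.1) = 18.17
FSPL = 164.3 dB

164.3 dB


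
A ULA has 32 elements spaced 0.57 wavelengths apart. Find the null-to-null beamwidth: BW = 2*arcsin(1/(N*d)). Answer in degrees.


1/(N*d) = 1/(32*0.57) = 0.054825
BW = 2*arcsin(0.054825) = 6.3 degrees

6.3 degrees


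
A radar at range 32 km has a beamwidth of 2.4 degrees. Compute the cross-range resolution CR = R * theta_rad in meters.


BW_rad = 0.041887902
CR = 32000 * 0.041887902 = 1340.4 m

1340.4 m


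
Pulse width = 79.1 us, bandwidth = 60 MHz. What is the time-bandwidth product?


TBP = 79.1 * 60 = 4746.0

4746.0


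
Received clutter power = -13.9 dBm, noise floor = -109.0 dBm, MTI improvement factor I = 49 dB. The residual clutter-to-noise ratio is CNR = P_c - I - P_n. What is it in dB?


CNR = -13.9 - 49 - (-109.0) = 46.1 dB

46.1 dB


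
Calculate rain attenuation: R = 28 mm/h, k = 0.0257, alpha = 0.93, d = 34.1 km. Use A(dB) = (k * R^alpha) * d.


gamma = 0.0257 * 28^0.93 = 0.569889 dB/km
A = 0.569889 * 34.1 = 19.43 dB

19.43 dB


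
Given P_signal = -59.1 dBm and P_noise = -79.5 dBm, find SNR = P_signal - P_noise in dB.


SNR = -59.1 - (-79.5) = 20.4 dB

20.4 dB


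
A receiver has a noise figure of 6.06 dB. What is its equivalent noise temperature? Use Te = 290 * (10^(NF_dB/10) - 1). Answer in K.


NF_lin = 10^(6.06/10) = 4.036454
Te = 290 * (4.036454 - 1) = 880.6 K

880.6 K


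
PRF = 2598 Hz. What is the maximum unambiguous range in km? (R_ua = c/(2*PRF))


R_ua = 3e8 / (2 * 2598) = 57736.7 m = 57.7 km

57.7 km


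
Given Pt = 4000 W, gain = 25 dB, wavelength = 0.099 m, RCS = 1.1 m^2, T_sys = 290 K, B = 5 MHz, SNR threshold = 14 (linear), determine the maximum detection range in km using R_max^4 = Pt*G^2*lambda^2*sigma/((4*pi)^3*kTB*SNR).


G_lin = 10^(25/10) = 316.227766
R^4 = 4000 * 316.227766^2 * 0.099^2 * 1.1 / ((4*pi)^3 * 1.38e-23 * 290 * 5000000.0 * 14)
R^4 = 7.75744e15 m^4
R_max = (7.75744e15)^(1/4) = 9384.9 m = 9.4 km

9.4 km


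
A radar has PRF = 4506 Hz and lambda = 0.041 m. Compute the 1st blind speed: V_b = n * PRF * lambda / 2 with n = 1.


V_blind = 1 * 4506 * 0.041 / 2 = 92.4 m/s

92.4 m/s


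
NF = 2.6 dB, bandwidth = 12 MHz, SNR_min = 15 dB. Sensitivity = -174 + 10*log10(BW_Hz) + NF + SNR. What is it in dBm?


10*log10(12000000.0) = 70.79
S = -174 + 70.79 + 2.6 + 15 = -85.6 dBm

-85.6 dBm


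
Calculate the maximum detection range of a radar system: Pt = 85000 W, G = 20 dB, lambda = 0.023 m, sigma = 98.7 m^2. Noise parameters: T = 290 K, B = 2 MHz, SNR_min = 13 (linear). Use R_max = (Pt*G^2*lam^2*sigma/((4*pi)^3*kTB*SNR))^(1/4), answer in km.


G_lin = 10^(20/10) = 100.0
R^4 = 85000 * 100.0^2 * 0.023^2 * 98.7 / ((4*pi)^3 * 1.38e-23 * 290 * 2000000.0 * 13)
R^4 = 2.14937e17 m^4
R_max = (2.14937e17)^(1/4) = 21531.7 m = 21.5 km

21.5 km


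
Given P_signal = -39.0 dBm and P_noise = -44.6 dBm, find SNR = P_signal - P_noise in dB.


SNR = -39.0 - (-44.6) = 5.6 dB

5.6 dB


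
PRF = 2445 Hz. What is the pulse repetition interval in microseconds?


PRI = 1/2445 = 0.000408998 s = 409.0 us

409.0 us


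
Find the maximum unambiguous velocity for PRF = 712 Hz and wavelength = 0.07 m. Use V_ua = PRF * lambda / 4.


V_ua = 712 * 0.07 / 4 = 12.5 m/s

12.5 m/s


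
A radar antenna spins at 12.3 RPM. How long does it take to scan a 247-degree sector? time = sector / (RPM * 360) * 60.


t = 247 / (12.3 * 360) * 60 = 3.35 s

3.35 s


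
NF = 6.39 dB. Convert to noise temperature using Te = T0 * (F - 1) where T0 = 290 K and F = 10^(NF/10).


NF_lin = 10^(6.39/10) = 4.355119
Te = 290 * (4.355119 - 1) = 973.0 K

973.0 K


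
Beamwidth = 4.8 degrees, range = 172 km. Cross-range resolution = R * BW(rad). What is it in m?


BW_rad = 0.083775804
CR = 172000 * 0.083775804 = 14409.4 m

14409.4 m


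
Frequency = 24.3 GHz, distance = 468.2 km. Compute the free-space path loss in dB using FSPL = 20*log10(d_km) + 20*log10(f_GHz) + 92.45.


20*log10(468.2) = 53.41
20*log10(24.3) = 27.71
FSPL = 173.6 dB

173.6 dB


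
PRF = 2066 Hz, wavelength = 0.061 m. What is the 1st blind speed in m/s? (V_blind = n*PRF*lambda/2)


V_blind = 1 * 2066 * 0.061 / 2 = 63.0 m/s

63.0 m/s


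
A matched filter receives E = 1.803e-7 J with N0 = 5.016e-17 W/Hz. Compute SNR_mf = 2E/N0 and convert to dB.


SNR_lin = 2 * 1.803e-7 / 5.016e-17 = 7.189e9
SNR_dB = 10*log10(7.189e9) = 98.6 dB

98.6 dB


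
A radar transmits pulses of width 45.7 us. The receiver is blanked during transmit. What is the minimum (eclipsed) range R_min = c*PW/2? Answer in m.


R_min = 3e8 * 45.7e-6 / 2 = 6855.0 m

6855.0 m


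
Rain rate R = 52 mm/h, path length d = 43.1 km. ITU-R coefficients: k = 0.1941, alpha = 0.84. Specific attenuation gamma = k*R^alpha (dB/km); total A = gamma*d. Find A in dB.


gamma = 0.1941 * 52^0.84 = 5.363748 dB/km
A = 5.363748 * 43.1 = 231.18 dB

231.18 dB


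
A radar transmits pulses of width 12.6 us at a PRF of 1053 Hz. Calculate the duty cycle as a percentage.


DC = 12.6e-6 * 1053 * 100 = 1.33%

1.33%


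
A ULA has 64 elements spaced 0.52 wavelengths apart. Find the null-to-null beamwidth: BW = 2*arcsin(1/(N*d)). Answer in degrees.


1/(N*d) = 1/(64*0.52) = 0.030048
BW = 2*arcsin(0.030048) = 3.4 degrees

3.4 degrees


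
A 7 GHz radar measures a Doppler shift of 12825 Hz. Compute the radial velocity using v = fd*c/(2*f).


v = 12825 * 3e8 / (2 * 7000000000.0) = 274.8 m/s

274.8 m/s


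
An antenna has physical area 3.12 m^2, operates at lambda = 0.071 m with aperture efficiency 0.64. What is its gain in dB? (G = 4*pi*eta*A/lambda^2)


G_linear = 4*pi*0.64*3.12/0.071^2 = 4977.69
G_dB = 10*log10(4977.69) = 37.0 dB

37.0 dB


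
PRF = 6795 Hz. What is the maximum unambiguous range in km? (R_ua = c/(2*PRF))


R_ua = 3e8 / (2 * 6795) = 22075.1 m = 22.1 km

22.1 km


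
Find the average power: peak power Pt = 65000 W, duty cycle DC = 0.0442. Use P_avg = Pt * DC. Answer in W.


P_avg = 65000 * 0.0442 = 2873.0 W

2873.0 W


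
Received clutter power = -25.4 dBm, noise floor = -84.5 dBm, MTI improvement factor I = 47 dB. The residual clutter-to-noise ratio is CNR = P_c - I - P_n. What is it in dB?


CNR = -25.4 - 47 - (-84.5) = 12.1 dB

12.1 dB


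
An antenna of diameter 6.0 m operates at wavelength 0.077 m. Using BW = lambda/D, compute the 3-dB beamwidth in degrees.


BW_rad = 0.077 / 6.0 = 0.012833
BW_deg = 0.74 degrees

0.74 degrees


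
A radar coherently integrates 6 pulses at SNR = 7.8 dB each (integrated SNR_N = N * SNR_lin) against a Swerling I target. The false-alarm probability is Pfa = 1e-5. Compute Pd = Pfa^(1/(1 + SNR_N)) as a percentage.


SNR_lin = 10^(7.8/10) = 6.0256
SNR_N = 6 * 6.0256 = 36.1536
1/(1 + SNR_N) = 1/37.1536 = 0.0269153
Pd = (1e-5)^0.0269153 = 0.73354
Pd = 73.4%

73.4%


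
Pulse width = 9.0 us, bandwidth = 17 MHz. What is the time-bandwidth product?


TBP = 9.0 * 17 = 153.0

153.0


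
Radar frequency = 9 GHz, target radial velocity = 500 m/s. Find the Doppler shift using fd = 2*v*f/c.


fd = 2 * 500 * 9000000000.0 / 3e8 = 30000.0 Hz

30000.0 Hz


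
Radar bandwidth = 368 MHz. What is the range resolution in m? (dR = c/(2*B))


dR = 3e8 / (2 * 368000000.0) = 0.41 m

0.41 m


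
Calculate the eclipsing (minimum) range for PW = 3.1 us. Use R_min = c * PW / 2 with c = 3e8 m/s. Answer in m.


R_min = 3e8 * 3.1e-6 / 2 = 465.0 m

465.0 m


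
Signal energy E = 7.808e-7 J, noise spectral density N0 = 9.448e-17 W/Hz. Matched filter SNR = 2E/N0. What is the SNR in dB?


SNR_lin = 2 * 7.808e-7 / 9.448e-17 = 1.653e10
SNR_dB = 10*log10(1.653e10) = 102.2 dB

102.2 dB


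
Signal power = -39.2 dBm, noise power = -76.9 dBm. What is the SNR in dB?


SNR = -39.2 - (-76.9) = 37.7 dB

37.7 dB


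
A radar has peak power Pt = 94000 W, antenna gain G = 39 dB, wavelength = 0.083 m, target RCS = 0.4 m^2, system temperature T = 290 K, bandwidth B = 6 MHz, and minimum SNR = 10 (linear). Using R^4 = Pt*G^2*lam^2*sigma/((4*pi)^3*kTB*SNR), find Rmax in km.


G_lin = 10^(39/10) = 7943.282347
R^4 = 94000 * 7943.282347^2 * 0.083^2 * 0.4 / ((4*pi)^3 * 1.38e-23 * 290 * 6000000.0 * 10)
R^4 = 3.42994e19 m^4
R_max = (3.42994e19)^(1/4) = 76528.2 m = 76.5 km

76.5 km


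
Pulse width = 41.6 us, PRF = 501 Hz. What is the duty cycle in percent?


DC = 41.6e-6 * 501 * 100 = 2.08%

2.08%


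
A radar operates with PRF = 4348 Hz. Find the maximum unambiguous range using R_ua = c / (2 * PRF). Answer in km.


R_ua = 3e8 / (2 * 4348) = 34498.6 m = 34.5 km

34.5 km


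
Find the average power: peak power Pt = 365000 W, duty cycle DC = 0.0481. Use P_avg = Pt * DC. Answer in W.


P_avg = 365000 * 0.0481 = 17556.5 W

17556.5 W


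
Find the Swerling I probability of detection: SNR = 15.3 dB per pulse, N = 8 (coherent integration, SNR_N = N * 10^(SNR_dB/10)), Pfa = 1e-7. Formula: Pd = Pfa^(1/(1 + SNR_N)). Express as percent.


SNR_lin = 10^(15.3/10) = 33.88442
SNR_N = 8 * 33.88442 = 271.07536
1/(1 + SNR_N) = 1/272.07536 = 0.0036755
Pd = (1e-7)^0.0036755 = 0.94248
Pd = 94.2%

94.2%


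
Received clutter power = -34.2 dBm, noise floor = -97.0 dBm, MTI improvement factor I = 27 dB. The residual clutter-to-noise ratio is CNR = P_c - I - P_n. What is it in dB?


CNR = -34.2 - 27 - (-97.0) = 35.8 dB

35.8 dB


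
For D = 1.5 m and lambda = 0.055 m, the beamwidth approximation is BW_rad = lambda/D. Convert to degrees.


BW_rad = 0.055 / 1.5 = 0.036667
BW_deg = 2.1 degrees

2.1 degrees


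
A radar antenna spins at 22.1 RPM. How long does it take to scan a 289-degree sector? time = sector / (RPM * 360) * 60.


t = 289 / (22.1 * 360) * 60 = 2.18 s

2.18 s


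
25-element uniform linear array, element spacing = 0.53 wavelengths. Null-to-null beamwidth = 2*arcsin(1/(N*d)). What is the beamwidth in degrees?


1/(N*d) = 1/(25*0.53) = 0.075472
BW = 2*arcsin(0.075472) = 8.7 degrees

8.7 degrees


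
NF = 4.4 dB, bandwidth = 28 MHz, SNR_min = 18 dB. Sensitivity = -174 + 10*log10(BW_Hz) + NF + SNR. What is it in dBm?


10*log10(28000000.0) = 74.47
S = -174 + 74.47 + 4.4 + 18 = -77.1 dBm

-77.1 dBm


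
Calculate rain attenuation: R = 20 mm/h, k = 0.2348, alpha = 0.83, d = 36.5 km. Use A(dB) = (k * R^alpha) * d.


gamma = 0.2348 * 20^0.83 = 2.821974 dB/km
A = 2.821974 * 36.5 = 103.0 dB

103.0 dB


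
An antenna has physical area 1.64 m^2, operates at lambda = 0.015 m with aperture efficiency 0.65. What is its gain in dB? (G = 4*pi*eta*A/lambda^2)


G_linear = 4*pi*0.65*1.64/0.015^2 = 59536.67
G_dB = 10*log10(59536.67) = 47.7 dB

47.7 dB


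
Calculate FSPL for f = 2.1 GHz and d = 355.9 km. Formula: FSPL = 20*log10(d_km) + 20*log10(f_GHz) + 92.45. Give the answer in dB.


20*log10(355.9) = 51.03
20*log10(2.1) = 6.44
FSPL = 149.9 dB

149.9 dB


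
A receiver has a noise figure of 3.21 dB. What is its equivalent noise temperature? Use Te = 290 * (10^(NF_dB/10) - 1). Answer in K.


NF_lin = 10^(3.21/10) = 2.094112
Te = 290 * (2.094112 - 1) = 317.3 K

317.3 K


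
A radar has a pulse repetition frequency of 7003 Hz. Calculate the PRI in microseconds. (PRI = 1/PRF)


PRI = 1/7003 = 0.0001427959 s = 142.8 us

142.8 us


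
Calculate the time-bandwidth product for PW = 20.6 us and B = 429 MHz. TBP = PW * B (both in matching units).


TBP = 20.6 * 429 = 8837.4

8837.4


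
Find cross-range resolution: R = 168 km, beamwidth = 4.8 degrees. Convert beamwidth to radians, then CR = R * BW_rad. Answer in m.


BW_rad = 0.083775804
CR = 168000 * 0.083775804 = 14074.3 m

14074.3 m


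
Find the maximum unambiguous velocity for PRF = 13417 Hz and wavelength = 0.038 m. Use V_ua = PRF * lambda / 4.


V_ua = 13417 * 0.038 / 4 = 127.5 m/s

127.5 m/s


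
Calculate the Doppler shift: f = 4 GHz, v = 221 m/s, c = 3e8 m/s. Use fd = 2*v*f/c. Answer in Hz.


fd = 2 * 221 * 4000000000.0 / 3e8 = 5893.3 Hz

5893.3 Hz


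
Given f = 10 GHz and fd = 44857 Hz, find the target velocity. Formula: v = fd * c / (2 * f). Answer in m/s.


v = 44857 * 3e8 / (2 * 10000000000.0) = 672.9 m/s

672.9 m/s


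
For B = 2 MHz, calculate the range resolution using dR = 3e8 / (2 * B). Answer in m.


dR = 3e8 / (2 * 2000000.0) = 75.0 m

75.0 m


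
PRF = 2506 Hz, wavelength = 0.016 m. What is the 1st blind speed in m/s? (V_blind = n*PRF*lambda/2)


V_blind = 1 * 2506 * 0.016 / 2 = 20.0 m/s

20.0 m/s


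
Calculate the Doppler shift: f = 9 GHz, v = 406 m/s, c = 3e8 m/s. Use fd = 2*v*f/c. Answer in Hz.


fd = 2 * 406 * 9000000000.0 / 3e8 = 24360.0 Hz

24360.0 Hz


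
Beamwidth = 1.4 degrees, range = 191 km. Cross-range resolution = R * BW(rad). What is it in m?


BW_rad = 0.02443461
CR = 191000 * 0.02443461 = 4667.0 m

4667.0 m


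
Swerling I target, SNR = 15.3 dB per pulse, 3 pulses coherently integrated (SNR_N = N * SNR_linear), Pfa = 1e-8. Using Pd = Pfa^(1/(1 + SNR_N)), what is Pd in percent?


SNR_lin = 10^(15.3/10) = 33.88442
SNR_N = 3 * 33.88442 = 101.65326
1/(1 + SNR_N) = 1/102.65326 = 0.0097415
Pd = (1e-8)^0.0097415 = 0.83573
Pd = 83.6%

83.6%


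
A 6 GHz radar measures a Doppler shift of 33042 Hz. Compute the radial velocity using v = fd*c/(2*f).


v = 33042 * 3e8 / (2 * 6000000000.0) = 826.1 m/s

826.1 m/s


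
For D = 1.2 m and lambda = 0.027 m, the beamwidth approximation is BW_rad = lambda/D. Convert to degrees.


BW_rad = 0.027 / 1.2 = 0.0225
BW_deg = 1.29 degrees

1.29 degrees


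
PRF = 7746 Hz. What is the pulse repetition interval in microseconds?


PRI = 1/7746 = 0.0001290989 s = 129.1 us

129.1 us


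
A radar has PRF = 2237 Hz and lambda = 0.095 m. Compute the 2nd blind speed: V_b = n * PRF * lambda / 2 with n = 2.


V_blind = 2 * 2237 * 0.095 / 2 = 212.5 m/s

212.5 m/s


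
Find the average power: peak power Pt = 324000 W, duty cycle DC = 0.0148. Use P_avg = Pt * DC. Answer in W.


P_avg = 324000 * 0.0148 = 4795.2 W

4795.2 W


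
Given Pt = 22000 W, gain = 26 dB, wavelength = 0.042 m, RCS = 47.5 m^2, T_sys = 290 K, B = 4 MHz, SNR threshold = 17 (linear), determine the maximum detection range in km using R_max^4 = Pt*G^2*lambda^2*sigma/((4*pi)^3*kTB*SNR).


G_lin = 10^(26/10) = 398.107171
R^4 = 22000 * 398.107171^2 * 0.042^2 * 47.5 / ((4*pi)^3 * 1.38e-23 * 290 * 4000000.0 * 17)
R^4 = 5.41003e17 m^4
R_max = (5.41003e17)^(1/4) = 27120.6 m = 27.1 km

27.1 km


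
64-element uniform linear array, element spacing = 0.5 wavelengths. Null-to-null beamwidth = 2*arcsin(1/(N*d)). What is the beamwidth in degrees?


1/(N*d) = 1/(64*0.5) = 0.03125
BW = 2*arcsin(0.03125) = 3.6 degrees

3.6 degrees


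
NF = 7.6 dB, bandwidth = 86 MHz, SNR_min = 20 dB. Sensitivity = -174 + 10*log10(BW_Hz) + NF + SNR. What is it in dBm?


10*log10(86000000.0) = 79.34
S = -174 + 79.34 + 7.6 + 20 = -67.1 dBm

-67.1 dBm


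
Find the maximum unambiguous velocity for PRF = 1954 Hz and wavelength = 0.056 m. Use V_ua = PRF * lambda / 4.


V_ua = 1954 * 0.056 / 4 = 27.4 m/s

27.4 m/s


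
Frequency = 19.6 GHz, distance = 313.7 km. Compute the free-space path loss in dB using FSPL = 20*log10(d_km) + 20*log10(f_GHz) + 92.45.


20*log10(313.7) = 49.93
20*log10(19.6) = 25.85
FSPL = 168.2 dB

168.2 dB
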